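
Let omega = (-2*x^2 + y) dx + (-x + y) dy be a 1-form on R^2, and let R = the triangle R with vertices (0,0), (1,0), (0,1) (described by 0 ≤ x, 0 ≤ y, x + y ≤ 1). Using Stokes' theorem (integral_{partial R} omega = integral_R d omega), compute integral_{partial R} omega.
integral_(partial R) omega = -1

Stokes: integral_partial_R omega = integral_R d omega with d omega = (∂Q/∂x - ∂P/∂y) dx ∧ dy.
  ∂Q/∂x = -1
  ∂P/∂y = 1
  integrand = ∂Q/∂x - ∂P/∂y = -2.
Integrating over R: integral_0^1 integral_0^{1-x} (-2) dy dx = -1.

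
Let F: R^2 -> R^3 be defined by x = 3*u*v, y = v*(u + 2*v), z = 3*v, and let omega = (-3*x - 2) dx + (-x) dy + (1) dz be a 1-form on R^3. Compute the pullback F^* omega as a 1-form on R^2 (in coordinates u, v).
F^* omega = (6*v*(-5*u*v - 1)) du + (-30*u^2*v - 12*u*v^2 - 6*u + 3) dv

Using F^*(f dg) = (f ∘ F) d(g ∘ F), substitute each coordinate x_i by F_i(u, v) in f_i, and replace dx_i by d F_i = (∂F_i/∂u) du + (∂F_i/∂v) dv.
  For the x component: f_1(F) = -9*u*v - 2; d F_1 = (3*v) du + (3*u) dv
  For the y component: f_2(F) = -3*u*v; d F_2 = (v) du + (u + 4*v) dv
  For the z component: f_3(F) = 1; d F_3 = (0) du + (3) dv
Combining and collecting du, dv coefficients:
  coeff of du: 6*v*(-5*u*v - 1)
  coeff of dv: -30*u^2*v - 12*u*v^2 - 6*u + 3
F^* omega = (6*v*(-5*u*v - 1)) du + (-30*u^2*v - 12*u*v^2 - 6*u + 3) dv.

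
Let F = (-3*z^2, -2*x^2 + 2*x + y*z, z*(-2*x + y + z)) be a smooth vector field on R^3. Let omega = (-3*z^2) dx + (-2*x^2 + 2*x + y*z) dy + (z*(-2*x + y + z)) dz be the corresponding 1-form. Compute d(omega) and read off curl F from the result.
d(omega) = (-y + z) dy ∧ dz + (-4*z) dz ∧ dx + (2 - 4*x) dx ∧ dy; curl F = (-y + z, -4*z, 2 - 4*x)

d omega = sum_{i<j} (∂f_j/∂x_i - ∂f_i/∂x_j) dx_i ∧ dx_j. Under the identification (dy ∧ dz, dz ∧ dx, dx ∧ dy) ↔ (e_x, e_y, e_z), the coefficients are exactly the components of curl F. Compute:
  ∂R/∂y - ∂Q/∂z = (z) - (y) = -y + z
  ∂P/∂z - ∂R/∂x = (-6*z) - (-2*z) = -4*z
  ∂Q/∂x - ∂P/∂y = (2 - 4*x) - (0) = 2 - 4*x.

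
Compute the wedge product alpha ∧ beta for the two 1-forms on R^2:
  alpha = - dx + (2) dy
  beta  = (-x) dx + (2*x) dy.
alpha ∧ beta = 0

Distribute the wedge, using dx_i ∧ dx_j = -dx_j ∧ dx_i and dx_i ∧ dx_i = 0. For each pair (i, j) with i < j, the coefficient of dx_i ∧ dx_j in alpha ∧ beta is (alpha_i * beta_j - alpha_j * beta_i). Collecting: alpha ∧ beta = 0.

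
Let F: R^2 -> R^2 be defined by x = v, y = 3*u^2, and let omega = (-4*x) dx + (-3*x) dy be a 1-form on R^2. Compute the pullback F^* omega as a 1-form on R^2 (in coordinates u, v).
F^* omega = (-18*u*v) du + (-4*v) dv

Using F^*(f dg) = (f ∘ F) d(g ∘ F), substitute each coordinate x_i by F_i(u, v) in f_i, and replace dx_i by d F_i = (∂F_i/∂u) du + (∂F_i/∂v) dv.
  For the x component: f_1(F) = -4*v; d F_1 = (0) du + (1) dv
  For the y component: f_2(F) = -3*v; d F_2 = (6*u) du + (0) dv
Combining and collecting du, dv coefficients:
  coeff of du: -18*u*v
  coeff of dv: -4*v
F^* omega = (-18*u*v) du + (-4*v) dv.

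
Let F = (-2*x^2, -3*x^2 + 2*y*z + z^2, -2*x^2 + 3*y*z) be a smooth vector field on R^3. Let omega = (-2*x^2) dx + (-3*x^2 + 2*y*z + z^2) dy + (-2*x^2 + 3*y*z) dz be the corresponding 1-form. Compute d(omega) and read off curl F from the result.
d(omega) = (-2*y + z) dy ∧ dz + (4*x) dz ∧ dx + (-6*x) dx ∧ dy; curl F = (-2*y + z, 4*x, -6*x)

d omega = sum_{i<j} (∂f_j/∂x_i - ∂f_i/∂x_j) dx_i ∧ dx_j. Under the identification (dy ∧ dz, dz ∧ dx, dx ∧ dy) ↔ (e_x, e_y, e_z), the coefficients are exactly the components of curl F. Compute:
  ∂R/∂y - ∂Q/∂z = (3*z) - (2*y + 2*z) = -2*y + z
  ∂P/∂z - ∂R/∂x = (0) - (-4*x) = 4*x
  ∂Q/∂x - ∂P/∂y = (-6*x) - (0) = -6*x.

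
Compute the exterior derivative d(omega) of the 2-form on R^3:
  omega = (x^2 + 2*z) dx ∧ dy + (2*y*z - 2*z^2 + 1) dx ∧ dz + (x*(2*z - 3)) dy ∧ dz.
d(omega) = (-1) dx ∧ dy ∧ dz

For a 2-form omega = sum_{i<j} g_{ij} dx_i ∧ dx_j, the exterior derivative is
  d(omega) = sum_{i<j} d(g_{ij}) ∧ dx_i ∧ dx_j = sum_{i<j, k} (∂g_{ij}/∂x_k) dx_k ∧ dx_i ∧ dx_j.
Expand each term, using dx_k ∧ dx_i ∧ dx_j = sgn(permutation) dx_{(a)} ∧ dx_{(b)} ∧ dx_{(c)} with (a < b < c) sorted:
  d(x^2 + 2*z) includes (∂/∂z)(x^2 + 2*z) dz = (2) dz, which multiplied by dx ∧ dy gives (2) dx ∧ dy ∧ dz
  d(2*y*z - 2*z^2 + 1) includes (∂/∂y)(2*y*z - 2*z^2 + 1) dy = (2*z) dy, which multiplied by dx ∧ dz gives (-2*z) dx ∧ dy ∧ dz
  d(x*(2*z - 3)) includes (∂/∂x)(x*(2*z - 3)) dx = (2*z - 3) dx, which multiplied by dy ∧ dz gives (2*z - 3) dx ∧ dy ∧ dz
Collecting like 3-forms: d(omega) = (-1) dx ∧ dy ∧ dz.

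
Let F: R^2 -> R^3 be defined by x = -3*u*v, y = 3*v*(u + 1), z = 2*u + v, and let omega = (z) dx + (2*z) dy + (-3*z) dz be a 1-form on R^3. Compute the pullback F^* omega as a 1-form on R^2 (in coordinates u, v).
F^* omega = (6*u*v - 12*u + 3*v^2 - 6*v) du + (6*u^2 + 3*u*v + 6*u + 3*v) dv

Using F^*(f dg) = (f ∘ F) d(g ∘ F), substitute each coordinate x_i by F_i(u, v) in f_i, and replace dx_i by d F_i = (∂F_i/∂u) du + (∂F_i/∂v) dv.
  For the x component: f_1(F) = 2*u + v; d F_1 = (-3*v) du + (-3*u) dv
  For the y component: f_2(F) = 4*u + 2*v; d F_2 = (3*v) du + (3*u + 3) dv
  For the z component: f_3(F) = -6*u - 3*v; d F_3 = (2) du + (1) dv
Combining and collecting du, dv coefficients:
  coeff of du: 6*u*v - 12*u + 3*v^2 - 6*v
  coeff of dv: 6*u^2 + 3*u*v + 6*u + 3*v
F^* omega = (6*u*v - 12*u + 3*v^2 - 6*v) du + (6*u^2 + 3*u*v + 6*u + 3*v) dv.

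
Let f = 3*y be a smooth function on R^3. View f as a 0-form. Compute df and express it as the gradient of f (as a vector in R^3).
df = (0) dx + (3) dy + (0) dz; grad f = (0, 3, 0)

For a 0-form f, d f = (∂f/∂x) dx + (∂f/∂y) dy + (∂f/∂z) dz. The components of the vector representation are exactly the entries of grad f in Cartesian coordinates:
  ∂f/∂x = 0
  ∂f/∂y = 3
  ∂f/∂z = 0.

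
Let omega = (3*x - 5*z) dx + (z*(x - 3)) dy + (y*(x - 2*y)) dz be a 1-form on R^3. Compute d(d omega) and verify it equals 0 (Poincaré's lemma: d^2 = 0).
d(d omega) = 0

Step 1: d omega = sum_{i<j} (∂f_j/∂x_i - ∂f_i/∂x_j) dx_i ∧ dx_j:
  coeff of dx ∧ dy: z
  coeff of dx ∧ dz: y + 5
  coeff of dy ∧ dz: 3 - 4*y
Step 2: Apply d again to each 2-form coefficient. The only possible 3-form in R^3 is dx ∧ dy ∧ dz, with coefficient
  ∂(coeff of dy∧dz)/∂x - ∂(coeff of dx∧dz)/∂y + ∂(coeff of dx∧dy)/∂z
  = ∂/∂x (3 - 4*y) - ∂/∂y (y + 5) + ∂/∂z (z).
Each of these terms simplifies to sums of mixed partials that cancel in pairs. The result is 0 (by equality of mixed partials for smooth functions — Schwarz / Clairaut).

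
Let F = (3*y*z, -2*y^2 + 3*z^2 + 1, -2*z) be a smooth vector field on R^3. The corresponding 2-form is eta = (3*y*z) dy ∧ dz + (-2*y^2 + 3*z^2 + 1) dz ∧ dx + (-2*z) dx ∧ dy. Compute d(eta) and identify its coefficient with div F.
d(eta) = (-4*y - 2) dx ∧ dy ∧ dz; div F = -4*y - 2

For a 2-form in R^3 of the form above, applying d gives a 3-form with coefficient ∂P/∂x + ∂Q/∂y + ∂R/∂z:
  ∂P/∂x = 0
  ∂Q/∂y = -4*y
  ∂R/∂z = -2
Sum = -4*y - 2, which is exactly div F.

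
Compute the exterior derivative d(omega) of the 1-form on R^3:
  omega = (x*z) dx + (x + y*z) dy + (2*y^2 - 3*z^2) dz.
d(omega) = (1) dx ∧ dy + (-x) dx ∧ dz + (3*y) dy ∧ dz

For a 1-form omega = sum_i f_i dx_i, the exterior derivative is
  d(omega) = sum_{i < j} (∂f_j/∂x_i - ∂f_i/∂x_j) dx_i ∧ dx_j.
  coefficient of dx ∧ dy: ∂f_2/∂x - ∂f_1/∂y = ∂(x + y*z)/∂x - ∂(x*z)/∂y = 1
  coefficient of dx ∧ dz: ∂f_3/∂x - ∂f_1/∂z = ∂(2*y^2 - 3*z^2)/∂x - ∂(x*z)/∂z = -x
  coefficient of dy ∧ dz: ∂f_3/∂y - ∂f_2/∂z = ∂(2*y^2 - 3*z^2)/∂y - ∂(x + y*z)/∂z = 3*y
Assembling: d(omega) = (1) dx ∧ dy + (-x) dx ∧ dz + (3*y) dy ∧ dz.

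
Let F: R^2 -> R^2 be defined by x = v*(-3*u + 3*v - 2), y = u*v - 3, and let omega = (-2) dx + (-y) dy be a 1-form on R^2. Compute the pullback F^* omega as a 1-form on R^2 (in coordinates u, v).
F^* omega = (v*(-u*v + 9)) du + (-u^2*v + 9*u - 12*v + 4) dv

Using F^*(f dg) = (f ∘ F) d(g ∘ F), substitute each coordinate x_i by F_i(u, v) in f_i, and replace dx_i by d F_i = (∂F_i/∂u) du + (∂F_i/∂v) dv.
  For the x component: f_1(F) = -2; d F_1 = (-3*v) du + (-3*u + 6*v - 2) dv
  For the y component: f_2(F) = -u*v + 3; d F_2 = (v) du + (u) dv
Combining and collecting du, dv coefficients:
  coeff of du: v*(-u*v + 9)
  coeff of dv: -u^2*v + 9*u - 12*v + 4
F^* omega = (v*(-u*v + 9)) du + (-u^2*v + 9*u - 12*v + 4) dv.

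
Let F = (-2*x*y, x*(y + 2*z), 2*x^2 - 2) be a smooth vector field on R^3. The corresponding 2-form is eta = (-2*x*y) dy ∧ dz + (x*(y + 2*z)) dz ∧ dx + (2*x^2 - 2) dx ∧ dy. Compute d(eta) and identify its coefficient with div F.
d(eta) = (x - 2*y) dx ∧ dy ∧ dz; div F = x - 2*y

For a 2-form in R^3 of the form above, applying d gives a 3-form with coefficient ∂P/∂x + ∂Q/∂y + ∂R/∂z:
  ∂P/∂x = -2*y
  ∂Q/∂y = x
  ∂R/∂z = 0
Sum = x - 2*y, which is exactly div F.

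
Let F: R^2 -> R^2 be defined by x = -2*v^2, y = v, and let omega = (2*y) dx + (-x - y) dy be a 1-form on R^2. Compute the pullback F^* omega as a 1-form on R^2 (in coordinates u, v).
F^* omega = (v*(-6*v - 1)) dv

Using F^*(f dg) = (f ∘ F) d(g ∘ F), substitute each coordinate x_i by F_i(u, v) in f_i, and replace dx_i by d F_i = (∂F_i/∂u) du + (∂F_i/∂v) dv.
  For the x component: f_1(F) = 2*v; d F_1 = (0) du + (-4*v) dv
  For the y component: f_2(F) = v*(2*v - 1); d F_2 = (0) du + (1) dv
Combining and collecting du, dv coefficients:
  coeff of du: 0
  coeff of dv: v*(-6*v - 1)
F^* omega = (v*(-6*v - 1)) dv.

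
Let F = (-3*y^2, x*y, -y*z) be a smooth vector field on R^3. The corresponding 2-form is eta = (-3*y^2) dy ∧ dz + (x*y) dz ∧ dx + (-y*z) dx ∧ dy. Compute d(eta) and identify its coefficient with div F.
d(eta) = (x - y) dx ∧ dy ∧ dz; div F = x - y

For a 2-form in R^3 of the form above, applying d gives a 3-form with coefficient ∂P/∂x + ∂Q/∂y + ∂R/∂z:
  ∂P/∂x = 0
  ∂Q/∂y = x
  ∂R/∂z = -y
Sum = x - y, which is exactly div F.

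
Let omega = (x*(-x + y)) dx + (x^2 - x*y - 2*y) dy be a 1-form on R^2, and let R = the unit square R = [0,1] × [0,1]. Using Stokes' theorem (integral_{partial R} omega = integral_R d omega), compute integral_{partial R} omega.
integral_(partial R) omega = 0

Stokes: integral_partial_R omega = integral_R d omega with d omega = (∂Q/∂x - ∂P/∂y) dx ∧ dy.
  ∂Q/∂x = 2*x - y
  ∂P/∂y = x
  integrand = ∂Q/∂x - ∂P/∂y = x - y.
Integrating over R: integral_0^1 integral_0^1 (x - y) dx dy = 0.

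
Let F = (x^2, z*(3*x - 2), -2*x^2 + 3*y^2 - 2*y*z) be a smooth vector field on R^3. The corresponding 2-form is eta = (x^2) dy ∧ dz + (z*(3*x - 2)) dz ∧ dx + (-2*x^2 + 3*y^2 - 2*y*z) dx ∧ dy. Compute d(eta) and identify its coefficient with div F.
d(eta) = (2*x - 2*y) dx ∧ dy ∧ dz; div F = 2*x - 2*y

For a 2-form in R^3 of the form above, applying d gives a 3-form with coefficient ∂P/∂x + ∂Q/∂y + ∂R/∂z:
  ∂P/∂x = 2*x
  ∂Q/∂y = 0
  ∂R/∂z = -2*y
Sum = 2*x - 2*y, which is exactly div F.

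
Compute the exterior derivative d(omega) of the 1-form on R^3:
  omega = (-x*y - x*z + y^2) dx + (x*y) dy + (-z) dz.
d(omega) = (x - y) dx ∧ dy + (x) dx ∧ dz

For a 1-form omega = sum_i f_i dx_i, the exterior derivative is
  d(omega) = sum_{i < j} (∂f_j/∂x_i - ∂f_i/∂x_j) dx_i ∧ dx_j.
  coefficient of dx ∧ dy: ∂f_2/∂x - ∂f_1/∂y = ∂(x*y)/∂x - ∂(-x*y - x*z + y^2)/∂y = x - y
  coefficient of dx ∧ dz: ∂f_3/∂x - ∂f_1/∂z = ∂(-z)/∂x - ∂(-x*y - x*z + y^2)/∂z = x
Assembling: d(omega) = (x - y) dx ∧ dy + (x) dx ∧ dz.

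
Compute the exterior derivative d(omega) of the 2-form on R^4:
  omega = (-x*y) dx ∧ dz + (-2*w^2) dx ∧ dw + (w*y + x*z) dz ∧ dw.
d(omega) = (x) dx ∧ dy ∧ dz + (z) dx ∧ dz ∧ dw + (w) dy ∧ dz ∧ dw

For a 2-form omega = sum_{i<j} g_{ij} dx_i ∧ dx_j, the exterior derivative is
  d(omega) = sum_{i<j} d(g_{ij}) ∧ dx_i ∧ dx_j = sum_{i<j, k} (∂g_{ij}/∂x_k) dx_k ∧ dx_i ∧ dx_j.
Expand each term, using dx_k ∧ dx_i ∧ dx_j = sgn(permutation) dx_{(a)} ∧ dx_{(b)} ∧ dx_{(c)} with (a < b < c) sorted:
  d(-x*y) includes (∂/∂y)(-x*y) dy = (-x) dy, which multiplied by dx ∧ dz gives (x) dx ∧ dy ∧ dz
  d(w*y + x*z) includes (∂/∂x)(w*y + x*z) dx = (z) dx, which multiplied by dz ∧ dw gives (z) dx ∧ dz ∧ dw
  d(w*y + x*z) includes (∂/∂y)(w*y + x*z) dy = (w) dy, which multiplied by dz ∧ dw gives (w) dy ∧ dz ∧ dw
Collecting like 3-forms: d(omega) = (x) dx ∧ dy ∧ dz + (z) dx ∧ dz ∧ dw + (w) dy ∧ dz ∧ dw.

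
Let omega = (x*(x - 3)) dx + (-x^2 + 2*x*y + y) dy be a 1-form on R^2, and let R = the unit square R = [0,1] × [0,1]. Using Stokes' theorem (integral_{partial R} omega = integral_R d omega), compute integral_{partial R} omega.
integral_(partial R) omega = 0

Stokes: integral_partial_R omega = integral_R d omega with d omega = (∂Q/∂x - ∂P/∂y) dx ∧ dy.
  ∂Q/∂x = -2*x + 2*y
  ∂P/∂y = 0
  integrand = ∂Q/∂x - ∂P/∂y = -2*x + 2*y.
Integrating over R: integral_0^1 integral_0^1 (-2*x + 2*y) dx dy = 0.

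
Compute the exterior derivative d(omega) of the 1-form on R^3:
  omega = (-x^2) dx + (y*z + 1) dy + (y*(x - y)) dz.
d(omega) = (y) dx ∧ dz + (x - 3*y) dy ∧ dz

For a 1-form omega = sum_i f_i dx_i, the exterior derivative is
  d(omega) = sum_{i < j} (∂f_j/∂x_i - ∂f_i/∂x_j) dx_i ∧ dx_j.
  coefficient of dx ∧ dz: ∂f_3/∂x - ∂f_1/∂z = ∂(y*(x - y))/∂x - ∂(-x^2)/∂z = y
  coefficient of dy ∧ dz: ∂f_3/∂y - ∂f_2/∂z = ∂(y*(x - y))/∂y - ∂(y*z + 1)/∂z = x - 3*y
Assembling: d(omega) = (y) dx ∧ dz + (x - 3*y) dy ∧ dz.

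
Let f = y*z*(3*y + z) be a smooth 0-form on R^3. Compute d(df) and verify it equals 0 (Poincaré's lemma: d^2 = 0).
d(df) = 0

Step 1: df = sum_i (∂f/∂x_i) dx_i = (0) dx + (z*(6*y + z)) dy + (y*(3*y + 2*z)) dz.
Step 2: Apply d again. Using the 1-form formula, the coefficient of dx ∧ dy in d(df) is ∂^2 f/∂x ∂y - ∂^2 f/∂y ∂x = (0) - (0) = 0 (equality of mixed partials for smooth f).
Similarly for dx ∧ dz and dy ∧ dz — all coefficients vanish. So d(df) = 0.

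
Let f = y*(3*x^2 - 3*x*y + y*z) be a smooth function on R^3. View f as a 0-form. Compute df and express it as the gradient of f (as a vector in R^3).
df = (3*y*(2*x - y)) dx + (3*x^2 - 6*x*y + 2*y*z) dy + (y^2) dz; grad f = (3*y*(2*x - y), 3*x^2 - 6*x*y + 2*y*z, y^2)

For a 0-form f, d f = (∂f/∂x) dx + (∂f/∂y) dy + (∂f/∂z) dz. The components of the vector representation are exactly the entries of grad f in Cartesian coordinates:
  ∂f/∂x = 3*y*(2*x - y)
  ∂f/∂y = 3*x^2 - 6*x*y + 2*y*z
  ∂f/∂z = y^2.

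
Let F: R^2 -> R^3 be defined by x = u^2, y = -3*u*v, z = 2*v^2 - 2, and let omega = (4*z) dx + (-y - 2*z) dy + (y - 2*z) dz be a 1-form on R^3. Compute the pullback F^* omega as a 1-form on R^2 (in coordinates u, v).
F^* omega = (7*u*v^2 - 16*u + 12*v^3 - 12*v) du + (-9*u^2*v - 12*u - 16*v^3 + 16*v) dv

Using F^*(f dg) = (f ∘ F) d(g ∘ F), substitute each coordinate x_i by F_i(u, v) in f_i, and replace dx_i by d F_i = (∂F_i/∂u) du + (∂F_i/∂v) dv.
  For the x component: f_1(F) = 8*v^2 - 8; d F_1 = (2*u) du + (0) dv
  For the y component: f_2(F) = 3*u*v - 4*v^2 + 4; d F_2 = (-3*v) du + (-3*u) dv
  For the z component: f_3(F) = -3*u*v - 4*v^2 + 4; d F_3 = (0) du + (4*v) dv
Combining and collecting du, dv coefficients:
  coeff of du: 7*u*v^2 - 16*u + 12*v^3 - 12*v
  coeff of dv: -9*u^2*v - 12*u - 16*v^3 + 16*v
F^* omega = (7*u*v^2 - 16*u + 12*v^3 - 12*v) du + (-9*u^2*v - 12*u - 16*v^3 + 16*v) dv.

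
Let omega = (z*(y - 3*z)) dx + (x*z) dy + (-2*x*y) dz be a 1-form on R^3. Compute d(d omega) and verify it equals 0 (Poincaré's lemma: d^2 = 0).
d(d omega) = 0

Step 1: d omega = sum_{i<j} (∂f_j/∂x_i - ∂f_i/∂x_j) dx_i ∧ dx_j:
  coeff of dx ∧ dy: 0
  coeff of dx ∧ dz: -3*y + 6*z
  coeff of dy ∧ dz: -3*x
Step 2: Apply d again to each 2-form coefficient. The only possible 3-form in R^3 is dx ∧ dy ∧ dz, with coefficient
  ∂(coeff of dy∧dz)/∂x - ∂(coeff of dx∧dz)/∂y + ∂(coeff of dx∧dy)/∂z
  = ∂/∂x (-3*x) - ∂/∂y (-3*y + 6*z) + ∂/∂z (0).
Each of these terms simplifies to sums of mixed partials that cancel in pairs. The result is 0 (by equality of mixed partials for smooth functions — Schwarz / Clairaut).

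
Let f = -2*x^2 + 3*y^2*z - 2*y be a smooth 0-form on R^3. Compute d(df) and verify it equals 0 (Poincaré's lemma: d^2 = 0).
d(df) = 0

Step 1: df = sum_i (∂f/∂x_i) dx_i = (-4*x) dx + (6*y*z - 2) dy + (3*y^2) dz.
Step 2: Apply d again. Using the 1-form formula, the coefficient of dx ∧ dy in d(df) is ∂^2 f/∂x ∂y - ∂^2 f/∂y ∂x = (0) - (0) = 0 (equality of mixed partials for smooth f).
Similarly for dx ∧ dz and dy ∧ dz — all coefficients vanish. So d(df) = 0.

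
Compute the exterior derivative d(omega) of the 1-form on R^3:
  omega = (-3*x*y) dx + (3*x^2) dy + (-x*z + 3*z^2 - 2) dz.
d(omega) = (9*x) dx ∧ dy + (-z) dx ∧ dz

For a 1-form omega = sum_i f_i dx_i, the exterior derivative is
  d(omega) = sum_{i < j} (∂f_j/∂x_i - ∂f_i/∂x_j) dx_i ∧ dx_j.
  coefficient of dx ∧ dy: ∂f_2/∂x - ∂f_1/∂y = ∂(3*x^2)/∂x - ∂(-3*x*y)/∂y = 9*x
  coefficient of dx ∧ dz: ∂f_3/∂x - ∂f_1/∂z = ∂(-x*z + 3*z^2 - 2)/∂x - ∂(-3*x*y)/∂z = -z
Assembling: d(omega) = (9*x) dx ∧ dy + (-z) dx ∧ dz.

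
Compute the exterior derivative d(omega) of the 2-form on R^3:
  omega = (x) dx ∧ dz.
d(omega) = 0

For a 2-form omega = sum_{i<j} g_{ij} dx_i ∧ dx_j, the exterior derivative is
  d(omega) = sum_{i<j} d(g_{ij}) ∧ dx_i ∧ dx_j = sum_{i<j, k} (∂g_{ij}/∂x_k) dx_k ∧ dx_i ∧ dx_j.
Expand each term, using dx_k ∧ dx_i ∧ dx_j = sgn(permutation) dx_{(a)} ∧ dx_{(b)} ∧ dx_{(c)} with (a < b < c) sorted:

Collecting like 3-forms: d(omega) = 0.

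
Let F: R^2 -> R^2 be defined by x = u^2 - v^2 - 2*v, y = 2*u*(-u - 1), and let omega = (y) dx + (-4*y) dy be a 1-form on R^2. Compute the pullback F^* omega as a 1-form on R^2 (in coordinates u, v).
F^* omega = (4*u*(-9*u^2 - 13*u - 4)) du + (4*u*(u*v + u + v + 1)) dv

Using F^*(f dg) = (f ∘ F) d(g ∘ F), substitute each coordinate x_i by F_i(u, v) in f_i, and replace dx_i by d F_i = (∂F_i/∂u) du + (∂F_i/∂v) dv.
  For the x component: f_1(F) = 2*u*(-u - 1); d F_1 = (2*u) du + (-2*v - 2) dv
  For the y component: f_2(F) = 8*u*(u + 1); d F_2 = (-4*u - 2) du + (0) dv
Combining and collecting du, dv coefficients:
  coeff of du: 4*u*(-9*u^2 - 13*u - 4)
  coeff of dv: 4*u*(u*v + u + v + 1)
F^* omega = (4*u*(-9*u^2 - 13*u - 4)) du + (4*u*(u*v + u + v + 1)) dv.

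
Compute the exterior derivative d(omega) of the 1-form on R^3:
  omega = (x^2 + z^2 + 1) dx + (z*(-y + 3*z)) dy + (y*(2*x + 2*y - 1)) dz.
d(omega) = (2*y - 2*z) dx ∧ dz + (2*x + 5*y - 6*z - 1) dy ∧ dz

For a 1-form omega = sum_i f_i dx_i, the exterior derivative is
  d(omega) = sum_{i < j} (∂f_j/∂x_i - ∂f_i/∂x_j) dx_i ∧ dx_j.
  coefficient of dx ∧ dz: ∂f_3/∂x - ∂f_1/∂z = ∂(y*(2*x + 2*y - 1))/∂x - ∂(x^2 + z^2 + 1)/∂z = 2*y - 2*z
  coefficient of dy ∧ dz: ∂f_3/∂y - ∂f_2/∂z = ∂(y*(2*x + 2*y - 1))/∂y - ∂(z*(-y + 3*z))/∂z = 2*x + 5*y - 6*z - 1
Assembling: d(omega) = (2*y - 2*z) dx ∧ dz + (2*x + 5*y - 6*z - 1) dy ∧ dz.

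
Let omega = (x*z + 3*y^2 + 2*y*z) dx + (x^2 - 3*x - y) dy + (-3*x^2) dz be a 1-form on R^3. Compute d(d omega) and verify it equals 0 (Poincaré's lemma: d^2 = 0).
d(d omega) = 0

Step 1: d omega = sum_{i<j} (∂f_j/∂x_i - ∂f_i/∂x_j) dx_i ∧ dx_j:
  coeff of dx ∧ dy: 2*x - 6*y - 2*z - 3
  coeff of dx ∧ dz: -7*x - 2*y
  coeff of dy ∧ dz: 0
Step 2: Apply d again to each 2-form coefficient. The only possible 3-form in R^3 is dx ∧ dy ∧ dz, with coefficient
  ∂(coeff of dy∧dz)/∂x - ∂(coeff of dx∧dz)/∂y + ∂(coeff of dx∧dy)/∂z
  = ∂/∂x (0) - ∂/∂y (-7*x - 2*y) + ∂/∂z (2*x - 6*y - 2*z - 3).
Each of these terms simplifies to sums of mixed partials that cancel in pairs. The result is 0 (by equality of mixed partials for smooth functions — Schwarz / Clairaut).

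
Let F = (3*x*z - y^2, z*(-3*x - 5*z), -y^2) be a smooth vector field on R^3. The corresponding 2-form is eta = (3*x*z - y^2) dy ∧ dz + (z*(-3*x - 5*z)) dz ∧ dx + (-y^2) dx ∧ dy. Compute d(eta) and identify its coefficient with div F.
d(eta) = (3*z) dx ∧ dy ∧ dz; div F = 3*z

For a 2-form in R^3 of the form above, applying d gives a 3-form with coefficient ∂P/∂x + ∂Q/∂y + ∂R/∂z:
  ∂P/∂x = 3*z
  ∂Q/∂y = 0
  ∂R/∂z = 0
Sum = 3*z, which is exactly div F.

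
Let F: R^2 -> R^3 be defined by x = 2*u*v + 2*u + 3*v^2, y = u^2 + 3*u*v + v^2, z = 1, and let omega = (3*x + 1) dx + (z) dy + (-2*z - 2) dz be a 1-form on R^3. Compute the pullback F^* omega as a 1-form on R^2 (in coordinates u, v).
F^* omega = (12*u*v^2 + 24*u*v + 14*u + 18*v^3 + 18*v^2 + 5*v + 2) du + (12*u^2*v + 12*u^2 + 54*u*v^2 + 36*u*v + 5*u + 54*v^3 + 8*v) dv

Using F^*(f dg) = (f ∘ F) d(g ∘ F), substitute each coordinate x_i by F_i(u, v) in f_i, and replace dx_i by d F_i = (∂F_i/∂u) du + (∂F_i/∂v) dv.
  For the x component: f_1(F) = 6*u*v + 6*u + 9*v^2 + 1; d F_1 = (2*v + 2) du + (2*u + 6*v) dv
  For the y component: f_2(F) = 1; d F_2 = (2*u + 3*v) du + (3*u + 2*v) dv
  For the z component: f_3(F) = -4; d F_3 = (0) du + (0) dv
Combining and collecting du, dv coefficients:
  coeff of du: 12*u*v^2 + 24*u*v + 14*u + 18*v^3 + 18*v^2 + 5*v + 2
  coeff of dv: 12*u^2*v + 12*u^2 + 54*u*v^2 + 36*u*v + 5*u + 54*v^3 + 8*v
F^* omega = (12*u*v^2 + 24*u*v + 14*u + 18*v^3 + 18*v^2 + 5*v + 2) du + (12*u^2*v + 12*u^2 + 54*u*v^2 + 36*u*v + 5*u + 54*v^3 + 8*v) dv.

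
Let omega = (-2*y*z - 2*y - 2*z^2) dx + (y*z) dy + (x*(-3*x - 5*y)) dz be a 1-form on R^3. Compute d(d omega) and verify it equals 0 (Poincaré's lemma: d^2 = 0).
d(d omega) = 0

Step 1: d omega = sum_{i<j} (∂f_j/∂x_i - ∂f_i/∂x_j) dx_i ∧ dx_j:
  coeff of dx ∧ dy: 2*z + 2
  coeff of dx ∧ dz: -6*x - 3*y + 4*z
  coeff of dy ∧ dz: -5*x - y
Step 2: Apply d again to each 2-form coefficient. The only possible 3-form in R^3 is dx ∧ dy ∧ dz, with coefficient
  ∂(coeff of dy∧dz)/∂x - ∂(coeff of dx∧dz)/∂y + ∂(coeff of dx∧dy)/∂z
  = ∂/∂x (-5*x - y) - ∂/∂y (-6*x - 3*y + 4*z) + ∂/∂z (2*z + 2).
Each of these terms simplifies to sums of mixed partials that cancel in pairs. The result is 0 (by equality of mixed partials for smooth functions — Schwarz / Clairaut).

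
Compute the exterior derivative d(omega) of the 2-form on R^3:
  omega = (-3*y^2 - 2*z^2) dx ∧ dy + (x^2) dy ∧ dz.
d(omega) = (2*x - 4*z) dx ∧ dy ∧ dz

For a 2-form omega = sum_{i<j} g_{ij} dx_i ∧ dx_j, the exterior derivative is
  d(omega) = sum_{i<j} d(g_{ij}) ∧ dx_i ∧ dx_j = sum_{i<j, k} (∂g_{ij}/∂x_k) dx_k ∧ dx_i ∧ dx_j.
Expand each term, using dx_k ∧ dx_i ∧ dx_j = sgn(permutation) dx_{(a)} ∧ dx_{(b)} ∧ dx_{(c)} with (a < b < c) sorted:
  d(-3*y^2 - 2*z^2) includes (∂/∂z)(-3*y^2 - 2*z^2) dz = (-4*z) dz, which multiplied by dx ∧ dy gives (-4*z) dx ∧ dy ∧ dz
  d(x^2) includes (∂/∂x)(x^2) dx = (2*x) dx, which multiplied by dy ∧ dz gives (2*x) dx ∧ dy ∧ dz
Collecting like 3-forms: d(omega) = (2*x - 4*z) dx ∧ dy ∧ dz.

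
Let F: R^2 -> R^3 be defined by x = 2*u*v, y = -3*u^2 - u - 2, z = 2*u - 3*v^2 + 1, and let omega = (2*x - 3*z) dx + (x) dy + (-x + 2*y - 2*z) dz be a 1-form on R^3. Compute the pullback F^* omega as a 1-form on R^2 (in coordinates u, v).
F^* omega = (-12*u^2*v - 12*u^2 + 8*u*v^2 - 18*u*v - 12*u + 18*v^3 + 12*v^2 - 6*v - 12) du + (44*u^2*v - 12*u^2 + 30*u*v^2 + 36*u*v - 6*u - 36*v^3 + 36*v) dv

Using F^*(f dg) = (f ∘ F) d(g ∘ F), substitute each coordinate x_i by F_i(u, v) in f_i, and replace dx_i by d F_i = (∂F_i/∂u) du + (∂F_i/∂v) dv.
  For the x component: f_1(F) = 4*u*v - 6*u + 9*v^2 - 3; d F_1 = (2*v) du + (2*u) dv
  For the y component: f_2(F) = 2*u*v; d F_2 = (-6*u - 1) du + (0) dv
  For the z component: f_3(F) = -6*u^2 - 2*u*v - 6*u + 6*v^2 - 6; d F_3 = (2) du + (-6*v) dv
Combining and collecting du, dv coefficients:
  coeff of du: -12*u^2*v - 12*u^2 + 8*u*v^2 - 18*u*v - 12*u + 18*v^3 + 12*v^2 - 6*v - 12
  coeff of dv: 44*u^2*v - 12*u^2 + 30*u*v^2 + 36*u*v - 6*u - 36*v^3 + 36*v
F^* omega = (-12*u^2*v - 12*u^2 + 8*u*v^2 - 18*u*v - 12*u + 18*v^3 + 12*v^2 - 6*v - 12) du + (44*u^2*v - 12*u^2 + 30*u*v^2 + 36*u*v - 6*u - 36*v^3 + 36*v) dv.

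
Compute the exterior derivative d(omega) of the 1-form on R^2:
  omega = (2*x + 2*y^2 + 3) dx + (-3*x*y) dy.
d(omega) = (-7*y) dx ∧ dy

For a 1-form omega = sum_i f_i dx_i, the exterior derivative is
  d(omega) = sum_{i < j} (∂f_j/∂x_i - ∂f_i/∂x_j) dx_i ∧ dx_j.
  coefficient of dx ∧ dy: ∂f_2/∂x - ∂f_1/∂y = ∂(-3*x*y)/∂x - ∂(2*x + 2*y^2 + 3)/∂y = -7*y
Assembling: d(omega) = (-7*y) dx ∧ dy.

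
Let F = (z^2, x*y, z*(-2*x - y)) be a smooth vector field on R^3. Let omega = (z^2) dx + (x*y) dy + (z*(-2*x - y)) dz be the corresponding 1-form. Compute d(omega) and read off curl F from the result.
d(omega) = (-z) dy ∧ dz + (4*z) dz ∧ dx + (y) dx ∧ dy; curl F = (-z, 4*z, y)

d omega = sum_{i<j} (∂f_j/∂x_i - ∂f_i/∂x_j) dx_i ∧ dx_j. Under the identification (dy ∧ dz, dz ∧ dx, dx ∧ dy) ↔ (e_x, e_y, e_z), the coefficients are exactly the components of curl F. Compute:
  ∂R/∂y - ∂Q/∂z = (-z) - (0) = -z
  ∂P/∂z - ∂R/∂x = (2*z) - (-2*z) = 4*z
  ∂Q/∂x - ∂P/∂y = (y) - (0) = y.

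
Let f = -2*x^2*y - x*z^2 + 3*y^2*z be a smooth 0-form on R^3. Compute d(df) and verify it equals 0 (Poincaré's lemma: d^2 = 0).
d(df) = 0

Step 1: df = sum_i (∂f/∂x_i) dx_i = (-4*x*y - z^2) dx + (-2*x^2 + 6*y*z) dy + (-2*x*z + 3*y^2) dz.
Step 2: Apply d again. Using the 1-form formula, the coefficient of dx ∧ dy in d(df) is ∂^2 f/∂x ∂y - ∂^2 f/∂y ∂x = (-4*x) - (-4*x) = 0 (equality of mixed partials for smooth f).
Similarly for dx ∧ dz and dy ∧ dz — all coefficients vanish. So d(df) = 0.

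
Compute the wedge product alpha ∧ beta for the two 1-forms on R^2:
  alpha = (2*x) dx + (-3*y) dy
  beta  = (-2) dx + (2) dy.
alpha ∧ beta = (4*x - 6*y) dx ∧ dy

Distribute the wedge, using dx_i ∧ dx_j = -dx_j ∧ dx_i and dx_i ∧ dx_i = 0. For each pair (i, j) with i < j, the coefficient of dx_i ∧ dx_j in alpha ∧ beta is (alpha_i * beta_j - alpha_j * beta_i). Collecting: alpha ∧ beta = (4*x - 6*y) dx ∧ dy.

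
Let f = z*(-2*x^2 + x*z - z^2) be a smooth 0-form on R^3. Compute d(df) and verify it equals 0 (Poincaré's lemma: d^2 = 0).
d(df) = 0

Step 1: df = sum_i (∂f/∂x_i) dx_i = (z*(-4*x + z)) dx + (0) dy + (-2*x^2 + 2*x*z - 3*z^2) dz.
Step 2: Apply d again. Using the 1-form formula, the coefficient of dx ∧ dy in d(df) is ∂^2 f/∂x ∂y - ∂^2 f/∂y ∂x = (0) - (0) = 0 (equality of mixed partials for smooth f).
Similarly for dx ∧ dz and dy ∧ dz — all coefficients vanish. So d(df) = 0.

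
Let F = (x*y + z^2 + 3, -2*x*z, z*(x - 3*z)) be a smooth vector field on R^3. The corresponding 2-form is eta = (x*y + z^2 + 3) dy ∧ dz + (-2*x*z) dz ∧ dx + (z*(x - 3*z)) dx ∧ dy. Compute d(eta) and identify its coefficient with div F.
d(eta) = (x + y - 6*z) dx ∧ dy ∧ dz; div F = x + y - 6*z

For a 2-form in R^3 of the form above, applying d gives a 3-form with coefficient ∂P/∂x + ∂Q/∂y + ∂R/∂z:
  ∂P/∂x = y
  ∂Q/∂y = 0
  ∂R/∂z = x - 6*z
Sum = x + y - 6*z, which is exactly div F.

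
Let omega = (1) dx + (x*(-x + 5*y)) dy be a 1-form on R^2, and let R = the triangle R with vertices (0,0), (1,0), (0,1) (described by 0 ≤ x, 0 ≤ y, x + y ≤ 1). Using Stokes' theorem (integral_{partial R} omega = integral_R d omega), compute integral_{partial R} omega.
integral_(partial R) omega = 1/2

Stokes: integral_partial_R omega = integral_R d omega with d omega = (∂Q/∂x - ∂P/∂y) dx ∧ dy.
  ∂Q/∂x = -2*x + 5*y
  ∂P/∂y = 0
  integrand = ∂Q/∂x - ∂P/∂y = -2*x + 5*y.
Integrating over R: integral_0^1 integral_0^{1-x} (-2*x + 5*y) dy dx = 1/2.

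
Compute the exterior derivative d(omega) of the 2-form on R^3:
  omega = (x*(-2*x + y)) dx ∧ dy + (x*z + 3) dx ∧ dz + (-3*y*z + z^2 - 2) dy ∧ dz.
d(omega) = 0

For a 2-form omega = sum_{i<j} g_{ij} dx_i ∧ dx_j, the exterior derivative is
  d(omega) = sum_{i<j} d(g_{ij}) ∧ dx_i ∧ dx_j = sum_{i<j, k} (∂g_{ij}/∂x_k) dx_k ∧ dx_i ∧ dx_j.
Expand each term, using dx_k ∧ dx_i ∧ dx_j = sgn(permutation) dx_{(a)} ∧ dx_{(b)} ∧ dx_{(c)} with (a < b < c) sorted:

Collecting like 3-forms: d(omega) = 0.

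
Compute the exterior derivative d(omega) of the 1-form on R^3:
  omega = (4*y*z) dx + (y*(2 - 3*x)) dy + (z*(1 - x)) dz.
d(omega) = (-3*y - 4*z) dx ∧ dy + (-4*y - z) dx ∧ dz

For a 1-form omega = sum_i f_i dx_i, the exterior derivative is
  d(omega) = sum_{i < j} (∂f_j/∂x_i - ∂f_i/∂x_j) dx_i ∧ dx_j.
  coefficient of dx ∧ dy: ∂f_2/∂x - ∂f_1/∂y = ∂(y*(2 - 3*x))/∂x - ∂(4*y*z)/∂y = -3*y - 4*z
  coefficient of dx ∧ dz: ∂f_3/∂x - ∂f_1/∂z = ∂(z*(1 - x))/∂x - ∂(4*y*z)/∂z = -4*y - z
Assembling: d(omega) = (-3*y - 4*z) dx ∧ dy + (-4*y - z) dx ∧ dz.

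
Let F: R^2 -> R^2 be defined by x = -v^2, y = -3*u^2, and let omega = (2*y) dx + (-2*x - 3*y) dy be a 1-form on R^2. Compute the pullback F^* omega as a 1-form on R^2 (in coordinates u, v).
F^* omega = (-54*u^3 - 12*u*v^2) du + (12*u^2*v) dv

Using F^*(f dg) = (f ∘ F) d(g ∘ F), substitute each coordinate x_i by F_i(u, v) in f_i, and replace dx_i by d F_i = (∂F_i/∂u) du + (∂F_i/∂v) dv.
  For the x component: f_1(F) = -6*u^2; d F_1 = (0) du + (-2*v) dv
  For the y component: f_2(F) = 9*u^2 + 2*v^2; d F_2 = (-6*u) du + (0) dv
Combining and collecting du, dv coefficients:
  coeff of du: -54*u^3 - 12*u*v^2
  coeff of dv: 12*u^2*v
F^* omega = (-54*u^3 - 12*u*v^2) du + (12*u^2*v) dv.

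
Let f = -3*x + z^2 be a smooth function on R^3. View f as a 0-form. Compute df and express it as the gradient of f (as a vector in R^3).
df = (-3) dx + (0) dy + (2*z) dz; grad f = (-3, 0, 2*z)

For a 0-form f, d f = (∂f/∂x) dx + (∂f/∂y) dy + (∂f/∂z) dz. The components of the vector representation are exactly the entries of grad f in Cartesian coordinates:
  ∂f/∂x = -3
  ∂f/∂y = 0
  ∂f/∂z = 2*z.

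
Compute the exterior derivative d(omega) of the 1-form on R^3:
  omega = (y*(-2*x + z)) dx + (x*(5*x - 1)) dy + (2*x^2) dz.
d(omega) = (12*x - z - 1) dx ∧ dy + (4*x - y) dx ∧ dz

For a 1-form omega = sum_i f_i dx_i, the exterior derivative is
  d(omega) = sum_{i < j} (∂f_j/∂x_i - ∂f_i/∂x_j) dx_i ∧ dx_j.
  coefficient of dx ∧ dy: ∂f_2/∂x - ∂f_1/∂y = ∂(x*(5*x - 1))/∂x - ∂(y*(-2*x + z))/∂y = 12*x - z - 1
  coefficient of dx ∧ dz: ∂f_3/∂x - ∂f_1/∂z = ∂(2*x^2)/∂x - ∂(y*(-2*x + z))/∂z = 4*x - y
Assembling: d(omega) = (12*x - z - 1) dx ∧ dy + (4*x - y) dx ∧ dz.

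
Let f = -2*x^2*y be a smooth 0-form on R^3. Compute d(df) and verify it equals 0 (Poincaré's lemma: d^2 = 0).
d(df) = 0

Step 1: df = sum_i (∂f/∂x_i) dx_i = (-4*x*y) dx + (-2*x^2) dy + (0) dz.
Step 2: Apply d again. Using the 1-form formula, the coefficient of dx ∧ dy in d(df) is ∂^2 f/∂x ∂y - ∂^2 f/∂y ∂x = (-4*x) - (-4*x) = 0 (equality of mixed partials for smooth f).
Similarly for dx ∧ dz and dy ∧ dz — all coefficients vanish. So d(df) = 0.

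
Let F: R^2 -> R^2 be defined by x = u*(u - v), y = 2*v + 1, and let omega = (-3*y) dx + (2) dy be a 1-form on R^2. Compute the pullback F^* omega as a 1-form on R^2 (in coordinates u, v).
F^* omega = (-12*u*v - 6*u + 6*v^2 + 3*v) du + (6*u*v + 3*u + 4) dv

Using F^*(f dg) = (f ∘ F) d(g ∘ F), substitute each coordinate x_i by F_i(u, v) in f_i, and replace dx_i by d F_i = (∂F_i/∂u) du + (∂F_i/∂v) dv.
  For the x component: f_1(F) = -6*v - 3; d F_1 = (2*u - v) du + (-u) dv
  For the y component: f_2(F) = 2; d F_2 = (0) du + (2) dv
Combining and collecting du, dv coefficients:
  coeff of du: -12*u*v - 6*u + 6*v^2 + 3*v
  coeff of dv: 6*u*v + 3*u + 4
F^* omega = (-12*u*v - 6*u + 6*v^2 + 3*v) du + (6*u*v + 3*u + 4) dv.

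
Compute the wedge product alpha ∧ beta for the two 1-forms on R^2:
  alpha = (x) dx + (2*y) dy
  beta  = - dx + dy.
alpha ∧ beta = (x + 2*y) dx ∧ dy

Distribute the wedge, using dx_i ∧ dx_j = -dx_j ∧ dx_i and dx_i ∧ dx_i = 0. For each pair (i, j) with i < j, the coefficient of dx_i ∧ dx_j in alpha ∧ beta is (alpha_i * beta_j - alpha_j * beta_i). Collecting: alpha ∧ beta = (x + 2*y) dx ∧ dy.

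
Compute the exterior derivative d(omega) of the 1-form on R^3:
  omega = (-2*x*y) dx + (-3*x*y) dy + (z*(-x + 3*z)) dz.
d(omega) = (2*x - 3*y) dx ∧ dy + (-z) dx ∧ dz

For a 1-form omega = sum_i f_i dx_i, the exterior derivative is
  d(omega) = sum_{i < j} (∂f_j/∂x_i - ∂f_i/∂x_j) dx_i ∧ dx_j.
  coefficient of dx ∧ dy: ∂f_2/∂x - ∂f_1/∂y = ∂(-3*x*y)/∂x - ∂(-2*x*y)/∂y = 2*x - 3*y
  coefficient of dx ∧ dz: ∂f_3/∂x - ∂f_1/∂z = ∂(z*(-x + 3*z))/∂x - ∂(-2*x*y)/∂z = -z
Assembling: d(omega) = (2*x - 3*y) dx ∧ dy + (-z) dx ∧ dz.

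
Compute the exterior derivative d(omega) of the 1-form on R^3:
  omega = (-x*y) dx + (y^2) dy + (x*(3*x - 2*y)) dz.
d(omega) = (x) dx ∧ dy + (6*x - 2*y) dx ∧ dz + (-2*x) dy ∧ dz

For a 1-form omega = sum_i f_i dx_i, the exterior derivative is
  d(omega) = sum_{i < j} (∂f_j/∂x_i - ∂f_i/∂x_j) dx_i ∧ dx_j.
  coefficient of dx ∧ dy: ∂f_2/∂x - ∂f_1/∂y = ∂(y^2)/∂x - ∂(-x*y)/∂y = x
  coefficient of dx ∧ dz: ∂f_3/∂x - ∂f_1/∂z = ∂(x*(3*x - 2*y))/∂x - ∂(-x*y)/∂z = 6*x - 2*y
  coefficient of dy ∧ dz: ∂f_3/∂y - ∂f_2/∂z = ∂(x*(3*x - 2*y))/∂y - ∂(y^2)/∂z = -2*x
Assembling: d(omega) = (x) dx ∧ dy + (6*x - 2*y) dx ∧ dz + (-2*x) dy ∧ dz.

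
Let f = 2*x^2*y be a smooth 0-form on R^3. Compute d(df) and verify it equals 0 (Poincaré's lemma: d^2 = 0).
d(df) = 0

Step 1: df = sum_i (∂f/∂x_i) dx_i = (4*x*y) dx + (2*x^2) dy + (0) dz.
Step 2: Apply d again. Using the 1-form formula, the coefficient of dx ∧ dy in d(df) is ∂^2 f/∂x ∂y - ∂^2 f/∂y ∂x = (4*x) - (4*x) = 0 (equality of mixed partials for smooth f).
Similarly for dx ∧ dz and dy ∧ dz — all coefficients vanish. So d(df) = 0.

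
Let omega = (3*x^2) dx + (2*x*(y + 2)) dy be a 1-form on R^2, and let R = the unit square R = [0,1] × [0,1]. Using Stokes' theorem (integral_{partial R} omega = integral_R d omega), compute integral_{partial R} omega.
integral_(partial R) omega = 5

Stokes: integral_partial_R omega = integral_R d omega with d omega = (∂Q/∂x - ∂P/∂y) dx ∧ dy.
  ∂Q/∂x = 2*y + 4
  ∂P/∂y = 0
  integrand = ∂Q/∂x - ∂P/∂y = 2*y + 4.
Integrating over R: integral_0^1 integral_0^1 (2*y + 4) dx dy = 5.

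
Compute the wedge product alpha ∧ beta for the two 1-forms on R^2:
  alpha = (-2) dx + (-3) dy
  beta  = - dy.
alpha ∧ beta = (2) dx ∧ dy

Distribute the wedge, using dx_i ∧ dx_j = -dx_j ∧ dx_i and dx_i ∧ dx_i = 0. For each pair (i, j) with i < j, the coefficient of dx_i ∧ dx_j in alpha ∧ beta is (alpha_i * beta_j - alpha_j * beta_i). Collecting: alpha ∧ beta = (2) dx ∧ dy.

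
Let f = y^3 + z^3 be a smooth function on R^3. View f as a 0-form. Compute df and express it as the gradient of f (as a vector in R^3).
df = (0) dx + (3*y^2) dy + (3*z^2) dz; grad f = (0, 3*y^2, 3*z^2)

For a 0-form f, d f = (∂f/∂x) dx + (∂f/∂y) dy + (∂f/∂z) dz. The components of the vector representation are exactly the entries of grad f in Cartesian coordinates:
  ∂f/∂x = 0
  ∂f/∂y = 3*y^2
  ∂f/∂z = 3*z^2.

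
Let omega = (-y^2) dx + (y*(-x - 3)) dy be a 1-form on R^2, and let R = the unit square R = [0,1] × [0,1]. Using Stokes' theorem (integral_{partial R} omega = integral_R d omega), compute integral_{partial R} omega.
integral_(partial R) omega = 1/2

Stokes: integral_partial_R omega = integral_R d omega with d omega = (∂Q/∂x - ∂P/∂y) dx ∧ dy.
  ∂Q/∂x = -y
  ∂P/∂y = -2*y
  integrand = ∂Q/∂x - ∂P/∂y = y.
Integrating over R: integral_0^1 integral_0^1 (y) dx dy = 1/2.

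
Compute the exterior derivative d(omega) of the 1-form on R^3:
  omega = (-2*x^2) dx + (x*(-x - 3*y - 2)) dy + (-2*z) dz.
d(omega) = (-2*x - 3*y - 2) dx ∧ dy

For a 1-form omega = sum_i f_i dx_i, the exterior derivative is
  d(omega) = sum_{i < j} (∂f_j/∂x_i - ∂f_i/∂x_j) dx_i ∧ dx_j.
  coefficient of dx ∧ dy: ∂f_2/∂x - ∂f_1/∂y = ∂(x*(-x - 3*y - 2))/∂x - ∂(-2*x^2)/∂y = -2*x - 3*y - 2
Assembling: d(omega) = (-2*x - 3*y - 2) dx ∧ dy.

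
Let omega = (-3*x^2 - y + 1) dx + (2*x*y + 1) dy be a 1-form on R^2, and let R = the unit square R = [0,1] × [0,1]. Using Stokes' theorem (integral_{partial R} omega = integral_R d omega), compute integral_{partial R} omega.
integral_(partial R) omega = 2

Stokes: integral_partial_R omega = integral_R d omega with d omega = (∂Q/∂x - ∂P/∂y) dx ∧ dy.
  ∂Q/∂x = 2*y
  ∂P/∂y = -1
  integrand = ∂Q/∂x - ∂P/∂y = 2*y + 1.
Integrating over R: integral_0^1 integral_0^1 (2*y + 1) dx dy = 2.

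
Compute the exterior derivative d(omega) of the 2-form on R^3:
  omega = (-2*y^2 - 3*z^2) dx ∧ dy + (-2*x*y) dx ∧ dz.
d(omega) = (2*x - 6*z) dx ∧ dy ∧ dz

For a 2-form omega = sum_{i<j} g_{ij} dx_i ∧ dx_j, the exterior derivative is
  d(omega) = sum_{i<j} d(g_{ij}) ∧ dx_i ∧ dx_j = sum_{i<j, k} (∂g_{ij}/∂x_k) dx_k ∧ dx_i ∧ dx_j.
Expand each term, using dx_k ∧ dx_i ∧ dx_j = sgn(permutation) dx_{(a)} ∧ dx_{(b)} ∧ dx_{(c)} with (a < b < c) sorted:
  d(-2*y^2 - 3*z^2) includes (∂/∂z)(-2*y^2 - 3*z^2) dz = (-6*z) dz, which multiplied by dx ∧ dy gives (-6*z) dx ∧ dy ∧ dz
  d(-2*x*y) includes (∂/∂y)(-2*x*y) dy = (-2*x) dy, which multiplied by dx ∧ dz gives (2*x) dx ∧ dy ∧ dz
Collecting like 3-forms: d(omega) = (2*x - 6*z) dx ∧ dy ∧ dz.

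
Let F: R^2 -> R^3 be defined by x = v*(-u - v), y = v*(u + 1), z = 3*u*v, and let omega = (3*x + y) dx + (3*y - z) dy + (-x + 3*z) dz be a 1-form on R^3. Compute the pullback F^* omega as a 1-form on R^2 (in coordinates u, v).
F^* omega = (v^2*(32*u + 6*v + 2)) du + (v*(32*u^2 + 10*u*v + 2*u + 6*v^2 - 2*v + 3)) dv

Using F^*(f dg) = (f ∘ F) d(g ∘ F), substitute each coordinate x_i by F_i(u, v) in f_i, and replace dx_i by d F_i = (∂F_i/∂u) du + (∂F_i/∂v) dv.
  For the x component: f_1(F) = v*(-2*u - 3*v + 1); d F_1 = (-v) du + (-u - 2*v) dv
  For the y component: f_2(F) = 3*v; d F_2 = (v) du + (u + 1) dv
  For the z component: f_3(F) = v*(10*u + v); d F_3 = (3*v) du + (3*u) dv
Combining and collecting du, dv coefficients:
  coeff of du: v^2*(32*u + 6*v + 2)
  coeff of dv: v*(32*u^2 + 10*u*v + 2*u + 6*v^2 - 2*v + 3)
F^* omega = (v^2*(32*u + 6*v + 2)) du + (v*(32*u^2 + 10*u*v + 2*u + 6*v^2 - 2*v + 3)) dv.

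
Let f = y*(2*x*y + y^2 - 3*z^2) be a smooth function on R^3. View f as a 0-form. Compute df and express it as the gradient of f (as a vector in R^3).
df = (2*y^2) dx + (4*x*y + 3*y^2 - 3*z^2) dy + (-6*y*z) dz; grad f = (2*y^2, 4*x*y + 3*y^2 - 3*z^2, -6*y*z)

For a 0-form f, d f = (∂f/∂x) dx + (∂f/∂y) dy + (∂f/∂z) dz. The components of the vector representation are exactly the entries of grad f in Cartesian coordinates:
  ∂f/∂x = 2*y^2
  ∂f/∂y = 4*x*y + 3*y^2 - 3*z^2
  ∂f/∂z = -6*y*z.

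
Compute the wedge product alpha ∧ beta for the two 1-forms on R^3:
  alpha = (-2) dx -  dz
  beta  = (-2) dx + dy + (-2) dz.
alpha ∧ beta = (-2) dx ∧ dy + (2) dx ∧ dz + (1) dy ∧ dz

Distribute the wedge, using dx_i ∧ dx_j = -dx_j ∧ dx_i and dx_i ∧ dx_i = 0. For each pair (i, j) with i < j, the coefficient of dx_i ∧ dx_j in alpha ∧ beta is (alpha_i * beta_j - alpha_j * beta_i). Collecting: alpha ∧ beta = (-2) dx ∧ dy + (2) dx ∧ dz + (1) dy ∧ dz.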